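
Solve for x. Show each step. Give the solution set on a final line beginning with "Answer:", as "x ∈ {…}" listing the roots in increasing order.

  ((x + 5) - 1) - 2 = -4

Step 1. [((x + 5) - 1) - 2 = -4] -2 is outermost — add 2 both sides, so sub: (x + 5) - 1 = -2.
Step 2. [(x + 5) - 1 = -2] -1 is outermost — add 1 both sides, so sub: x + 5 = -1.
Step 3. [x + 5 = -1] +5 is outermost — subtract 5 both sides, so sub: x = -6.

Answer: x ∈ {-6}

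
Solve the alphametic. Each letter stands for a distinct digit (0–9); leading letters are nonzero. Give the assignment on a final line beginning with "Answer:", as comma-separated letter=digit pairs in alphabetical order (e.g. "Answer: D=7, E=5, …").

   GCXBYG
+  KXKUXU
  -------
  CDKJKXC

Step 1. [col 1: G + U ≡ C (mod 10)] C=1 is one option consistent with column 1 (G + U ≡ C (mod 10), carry-in 0) — take it, so C=1.
Step 2. [col 1: G + U ≡ C (mod 10)] several values work for U in column 1 (G + U ≡ C (mod 10), carry-in 0); try U=4. So U=4.
Step 3. [col 1: G + U ≡ C (mod 10)] column 1 reads G+U+carry(0)=C with U=4, C=1; with digits 1,4 already taken and all letters distinct, the only value for G is 7. So G=7.
Step 4. [col 2: Y + X ≡ X (mod 10)] in column 2 we have Y+X≡X with carry-in 1; given nothing yet and digits 1,4,7 already taken and all letters distinct, that pins Y to 9 ⇒ Y=9.
Step 5. [col 2: Y + X ≡ X (mod 10)] no forcing yet in column 2 (carry-in 1); X=2 is free and consistent — try it. So X=2.
Step 6. [col 3: B + U ≡ K (mod 10)] B=8 is one option consistent with column 3 (B + U ≡ K (mod 10), carry-in 1) — take it ⇒ B=8.
Step 7. [col 3: B + U ≡ K (mod 10)] column 3: given B=8, U=4, carry-in 1, and digits 1,2,4,7,8,9 already taken and all letters distinct, B+U≡K (mod 10) forces K=3 ⇒ K=3.
Step 8. [col 4: X + K ≡ J (mod 10)] column 4 reads X+K+carry(1)=J with X=2, K=3; with digits 1,2,3,4,7,8,9 already taken and all letters distinct, the only value for J is 6, so J=6.
Step 9. [col 6: G + K ≡ D (mod 10)] from column 6 (G=7, K=3, carry-in 0, digits 1,2,3,4,6,7,8,9 already taken and all letters distinct): D must equal 0. So D=0.

Answer: B=8, C=1, D=0, G=7, J=6, K=3, U=4, X=2, Y=9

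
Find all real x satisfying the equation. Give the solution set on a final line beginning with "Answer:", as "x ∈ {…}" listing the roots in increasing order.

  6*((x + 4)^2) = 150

Step 1. [6*((x + 4)^2) = 150] divide by the outer 6 ⇒ div: (x + 4)^2 = 25.
Step 2. [(x + 4)^2 = 25] √ both sides: 25 ≥ 0 gives two branches ⇒ sqrt: x + 4 = 5 or -5.
Step 3. [x + 4 = 5 or -5] the outer +4 inverts by subtracting 4 ⇒ sub: x = 1 or -9.

Answer: x ∈ {-9, 1}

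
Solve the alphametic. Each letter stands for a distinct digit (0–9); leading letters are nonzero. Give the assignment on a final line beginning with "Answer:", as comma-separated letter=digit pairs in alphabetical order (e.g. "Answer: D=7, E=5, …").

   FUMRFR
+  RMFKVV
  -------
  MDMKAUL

Step 1. [col 1: R + V ≡ L (mod 10)] L=2 is one option consistent with column 1 (R + V ≡ L (mod 10), carry-in 0) — take it ⇒ L=2.
Step 2. [col 1: R + V ≡ L (mod 10)] column 1 (R + V ≡ L (mod 10), carry-in 0) doesn't pin V yet; pick V=4 and continue. So V=4.
Step 3. [col 1: R + V ≡ L (mod 10)] in column 1 we have R+V≡L with carry-in 0; given V=4, L=2 and digits 2,4 already taken and all letters distinct, that pins R to 8, so R=8.
Step 4. [col 2: F + V ≡ U (mod 10)] several values work for F in column 2 (F + V ≡ U (mod 10), carry-in 1); try F=5 ⇒ F=5.
Step 5. [col 2: F + V ≡ U (mod 10)] from column 2 (F=5, V=4, carry-in 1, digits 2,4,5,8 already taken and all letters distinct): U must equal 0 ⇒ U=0.
Step 6. [col 3: R + K ≡ A (mod 10)] column 3: given R=8, carry-in 1, and digits 0,2,4,5,8 already taken and all letters distinct, R+K≡A (mod 10) forces K=7. So K=7.
Step 7. [col 3: R + K ≡ A (mod 10)] column 3: given R=8, K=7, carry-in 1, and digits 0,2,4,5,7,8 already taken and all letters distinct, R+K≡A (mod 10) forces A=6, so A=6.
Step 8. [col 4: M + F ≡ K (mod 10)] column 4 reads M+F+carry(1)=K with F=5, K=7; with digits 0,2,4,5,6,7,8 already taken and all letters distinct, the only value for M is 1, so M=1.
Step 9. [col 6: F + R ≡ D (mod 10)] column 6 reads F+R+carry(0)=D with F=5, R=8; with digits 0,1,2,4,5,6,7,8 already taken and all letters distinct, the only value for D is 3. So D=3.

Answer: A=6, D=3, F=5, K=7, L=2, M=1, R=8, U=0, V=4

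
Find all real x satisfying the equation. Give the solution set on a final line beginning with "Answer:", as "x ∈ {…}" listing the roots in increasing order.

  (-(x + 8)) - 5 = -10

Step 1. [(-(x + 8)) - 5 = -10] -5 is outermost — add 5 both sides ⇒ sub: -(x + 8) = -5.
Step 2. [-(x + 8) = -5] flip signs both sides ⇒ neg: x + 8 = 5.
Step 3. [x + 8 = 5] 8 comes off first (subtract 8). So sub: x = -3.

Answer: x ∈ {-3}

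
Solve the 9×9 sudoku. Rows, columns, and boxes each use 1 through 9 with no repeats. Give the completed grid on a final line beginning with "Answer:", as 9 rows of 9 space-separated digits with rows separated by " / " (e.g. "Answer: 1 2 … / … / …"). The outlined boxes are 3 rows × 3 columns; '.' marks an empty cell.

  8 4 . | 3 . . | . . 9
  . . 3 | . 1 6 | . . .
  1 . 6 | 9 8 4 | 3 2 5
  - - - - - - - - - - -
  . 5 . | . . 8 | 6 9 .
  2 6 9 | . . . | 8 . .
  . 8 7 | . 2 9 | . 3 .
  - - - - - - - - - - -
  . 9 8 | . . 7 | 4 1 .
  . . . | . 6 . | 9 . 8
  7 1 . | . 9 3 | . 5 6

Step 1. [r7c5∈{5}] only 5 remains possible at r7c5, so r7c5=5.
Step 2. [r2c7∈{7}] only 7 remains possible at r2c7, so r2c7=7.
Step 3. [r6c1∈{4}] r6c1 is down to just 4 ⇒ r6c1=4.
Step 4. [r7c4∈{2}] only 2 remains possible at r7c4, so r7c4=2.
Step 5. [r2c4∈{5}] nothing but 5 survives at r2c4, so r2c4=5.
Step 6. [r6c9∈{1}] r6c9 is down to just 1 ⇒ r6c9=1.
Step 7. [r8c2∈{2,3}] in col 2, 3 fits only at r8c2. So r8c2=3.
Step 8. [r8c3∈{2,4,5}] across row 8, 2 lands solely at r8c3, so r8c3=2.
Step 9. [r8c4∈{1,4}] 4 has one home in row 8: r8c4 ⇒ r8c4=4.
Step 10. [r5c5∈{3,4,7}] row 5 places 3 nowhere but r5c5, so r5c5=3.
Step 11. [r2c9∈{4}] r2c9's peers cover all but 4. So r2c9=4.
Step 12. [r5c9∈{7}] r5c9's peers cover all but 7. So r5c9=7.
Step 13. [r5c4∈{1}] r5c4 is down to just 1, so r5c4=1.
Step 14. [r1c5∈{7}] nothing but 7 survives at r1c5 ⇒ r1c5=7.
Step 15. [r1c6∈{2}] nothing but 2 survives at r1c6 ⇒ r1c6=2.
Step 16. [r2c2∈{2}] only 2 remains possible at r2c2 ⇒ r2c2=2.
Step 17. [r5c8∈{4}] only 4 remains possible at r5c8 ⇒ r5c8=4.
Step 18. [r9c4∈{8}] r9c4 is down to just 8 ⇒ r9c4=8.
Step 19. [r4c1∈{3}] nothing but 3 survives at r4c1 ⇒ r4c1=3.
Step 20. [r8c1∈{5}] r8c1 has the single candidate 5, so r8c1=5.
Step 21. [r7c9∈{3}] nothing but 3 survives at r7c9. So r7c9=3.
Step 22. [r4c9∈{2}] r4c9 is down to just 2. So r4c9=2.
Step 23. [r6c7∈{5}] r6c7 has the single candidate 5, so r6c7=5.
Step 24. [r4c4∈{7}] only 7 remains possible at r4c4. So r4c4=7.
Step 25. [r8c8∈{7}] only 7 remains possible at r8c8. So r8c8=7.
Step 26. [r1c3∈{5}] r1c3 is down to just 5 ⇒ r1c3=5.
Step 27. [r4c3∈{1}] r4c3 has the single candidate 1, so r4c3=1.
Step 28. [r8c6∈{1}] r8c6's peers cover all but 1, so r8c6=1.
Step 29. [r9c7∈{2}] only 2 remains possible at r9c7, so r9c7=2.
Step 30. [r5c6∈{5}] r5c6 has the single candidate 5 ⇒ r5c6=5.
Step 31. [r2c1∈{9}] r2c1 has the single candidate 9 ⇒ r2c1=9.
Step 32. [r2c8∈{8}] nothing but 8 survives at r2c8, so r2c8=8.
Step 33. [r7c1∈{6}] only 6 remains possible at r7c1 ⇒ r7c1=6.
Step 34. [r4c5∈{4}] r4c5 is down to just 4, so r4c5=4.
Step 35. [r3c2∈{7}] only 7 remains possible at r3c2. So r3c2=7.
Step 36. [r9c3∈{4}] only 4 remains possible at r9c3. So r9c3=4.
Step 37. [r1c7∈{1}] r1c7 is down to just 1 ⇒ r1c7=1.
Step 38. [r1c8∈{6}] r1c8 has the single candidate 6 ⇒ r1c8=6.
Step 39. [r6c4∈{6}] only 6 remains possible at r6c4 ⇒ r6c4=6.

Answer: 8 4 5 3 7 2 1 6 9 / 9 2 3 5 1 6 7 8 4 / 1 7 6 9 8 4 3 2 5 / 3 5 1 7 4 8 6 9 2 / 2 6 9 1 3 5 8 4 7 / 4 8 7 6 2 9 5 3 1 / 6 9 8 2 5 7 4 1 3 / 5 3 2 4 6 1 9 7 8 / 7 1 4 8 9 3 2 5 6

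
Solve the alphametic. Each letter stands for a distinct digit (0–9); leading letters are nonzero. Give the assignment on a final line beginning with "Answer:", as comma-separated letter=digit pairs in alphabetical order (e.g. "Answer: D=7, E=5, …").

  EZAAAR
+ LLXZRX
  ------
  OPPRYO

Step 1. [col 1: R + X ≡ O (mod 10)] column 1 (R + X ≡ O (mod 10), carry-in 0) doesn't pin O yet; pick O=8 and continue. So O=8.
Step 2. [col 1: R + X ≡ O (mod 10)] R=5 is one option consistent with column 1 (R + X ≡ O (mod 10), carry-in 0) — take it, so R=5.
Step 3. [col 1: R + X ≡ O (mod 10)] column 1 reads R+X+carry(0)=O with R=5, O=8; with digits 5,8 already taken and all letters distinct, the only value for X is 3 ⇒ X=3.
Step 4. [col 2: A + R ≡ Y (mod 10)] several values work for A in column 2 (A + R ≡ Y (mod 10), carry-in 0); try A=4. So A=4.
Step 5. [col 2: A + R ≡ Y (mod 10)] from column 2 (A=4, R=5, carry-in 0, digits 3,4,5,8 already taken and all letters distinct): Y must equal 9, so Y=9.
Step 6. [col 3: A + Z ≡ R (mod 10)] column 3 reads A+Z+carry(0)=R with A=4, R=5; with digits 3,4,5,8,9 already taken and all letters distinct, the only value for Z is 1 ⇒ Z=1.
Step 7. [col 4: A + X ≡ P (mod 10)] in column 4 we have A+X≡P with carry-in 0; given A=4, X=3 and digits 1,3,4,5,8,9 already taken and all letters distinct, that pins P to 7, so P=7.
Step 8. [col 5: Z + L ≡ P (mod 10)] in column 5 we have Z+L≡P with carry-in 0; given Z=1, P=7 and digits 1,3,4,5,7,8,9 already taken and all letters distinct, that pins L to 6 ⇒ L=6.
Step 9. [col 6: E + L ≡ O (mod 10)] from column 6 (L=6, O=8, carry-in 0, digits 1,3,4,5,6,7,8,9 already taken and all letters distinct): E must equal 2 ⇒ E=2.

Answer: A=4, E=2, L=6, O=8, P=7, R=5, X=3, Y=9, Z=1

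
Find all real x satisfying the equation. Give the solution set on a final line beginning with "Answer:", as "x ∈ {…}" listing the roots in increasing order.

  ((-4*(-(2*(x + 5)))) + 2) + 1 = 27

Step 1. [((-4*(-(2*(x + 5)))) + 2) + 1 = 27] the outer +1 inverts by subtracting 1 ⇒ sub: (-4*(-(2*(x + 5)))) + 2 = 26.
Step 2. [(-4*(-(2*(x + 5)))) + 2 = 26] peel the +2: subtract 2 from each side, so sub: -4*(-(2*(x + 5))) = 24.
Step 3. [-4*(-(2*(x + 5))) = 24] -4 out front; divide by -4 ⇒ div: -(2*(x + 5)) = -6.
Step 4. [-(2*(x + 5)) = -6] leading − — multiply by −1. So neg: 2*(x + 5) = 6.
Step 5. [2*(x + 5) = 6] 2 out front; divide by 2. So div: x + 5 = 3.
Step 6. [x + 5 = 3] subtract 5: x sits inside (… + 5) ⇒ sub: x = -2.

Answer: x ∈ {-2}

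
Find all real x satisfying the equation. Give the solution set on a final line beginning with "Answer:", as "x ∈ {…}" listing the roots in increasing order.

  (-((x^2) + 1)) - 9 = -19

Step 1. [(-((x^2) + 1)) - 9 = -19] peel the -9: add 9 from each side. So sub: -((x^2) + 1) = -10.
Step 2. [-((x^2) + 1) = -10] flip signs both sides, so neg: (x^2) + 1 = 10.
Step 3. [(x^2) + 1 = 10] 1 comes off first (subtract 1). So sub: x^2 = 9.
Step 4. [x^2 = 9] LHS squared, RHS 9 ≥ 0: apply √ (±) ⇒ sqrt: x = 3 or -3.

Answer: x ∈ {-3, 3}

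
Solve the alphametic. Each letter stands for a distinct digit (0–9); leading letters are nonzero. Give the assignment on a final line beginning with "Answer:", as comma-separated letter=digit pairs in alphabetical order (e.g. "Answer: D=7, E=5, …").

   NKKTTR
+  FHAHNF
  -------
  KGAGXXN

Step 1. [K] adding two 6-digit numbers gives at most 6+1 digits, and here it does — K is that final carry and must be 1, so K=1.
Step 2. [col 1: R + F ≡ N (mod 10)] no forcing yet in column 1 (carry-in 0); F=3 is free and consistent — try it ⇒ F=3.
Step 3. [col 1: R + F ≡ N (mod 10)] column 1 (R + F ≡ N (mod 10), carry-in 0) doesn't pin R yet; pick R=4 and continue ⇒ R=4.
Step 4. [col 1: R + F ≡ N (mod 10)] column 1: given R=4, F=3, carry-in 0, and digits 1,3,4 already taken and all letters distinct, R+F≡N (mod 10) forces N=7 ⇒ N=7.
Step 5. [col 2: T + N ≡ X (mod 10)] T=5 is one option consistent with column 2 (T + N ≡ X (mod 10), carry-in 0) — take it. So T=5.
Step 6. [col 2: T + N ≡ X (mod 10)] column 2: given T=5, N=7, carry-in 0, and digits 1,3,4,5,7 already taken and all letters distinct, T+N≡X (mod 10) forces X=2. So X=2.
Step 7. [col 3: T + H ≡ X (mod 10)] column 3 reads T+H+carry(1)=X with T=5, X=2; with digits 1,2,3,4,5,7 already taken and all letters distinct, the only value for H is 6 ⇒ H=6.
Step 8. [col 4: K + A ≡ G (mod 10)] column 4: given K=1, carry-in 1, and digits 1,2,3,4,5,6,7 already taken and all letters distinct, K+A≡G (mod 10) forces A=8, so A=8.
Step 9. [col 4: K + A ≡ G (mod 10)] from column 4 (K=1, A=8, carry-in 1, digits 1,2,3,4,5,6,7,8 already taken and all letters distinct): G must equal 0, so G=0.

Answer: A=8, F=3, G=0, H=6, K=1, N=7, R=4, T=5, X=2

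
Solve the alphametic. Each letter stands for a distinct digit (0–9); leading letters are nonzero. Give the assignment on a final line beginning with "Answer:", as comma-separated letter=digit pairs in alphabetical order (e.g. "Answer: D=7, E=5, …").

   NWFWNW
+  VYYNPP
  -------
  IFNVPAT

Step 1. [col 1: W + P ≡ T (mod 10)] several values work for P in column 1 (W + P ≡ T (mod 10), carry-in 0); try P=3. So P=3.
Step 2. [col 1: W + P ≡ T (mod 10)] several values work for W in column 1 (W + P ≡ T (mod 10), carry-in 0); try W=5. So W=5.
Step 3. [I] the sum has 7 digits but both addends have 6; that extra leading digit I is the final carry, namely 1. So I=1.
Step 4. [col 1: W + P ≡ T (mod 10)] column 1 reads W+P+carry(0)=T with W=5, P=3; with digits 1,3,5 already taken and all letters distinct, the only value for T is 8. So T=8.
Step 5. [col 2: N + P ≡ A (mod 10)] several values work for A in column 2 (N + P ≡ A (mod 10), carry-in 0); try A=0 ⇒ A=0.
Step 6. [col 2: N + P ≡ A (mod 10)] from column 2 (P=3, A=0, carry-in 0, digits 0,1,3,5,8 already taken and all letters distinct): N must equal 7 ⇒ N=7.
Step 7. [col 4: F + Y ≡ V (mod 10)] column 4 reads F+Y+carry(1)=V with nothing yet; with digits 0,1,3,5,7,8 already taken and all letters distinct, the only value for V is 9. So V=9.
Step 8. [col 4: F + Y ≡ V (mod 10)] no forcing yet in column 4 (carry-in 1); Y=2 is free and consistent — try it, so Y=2.
Step 9. [col 4: F + Y ≡ V (mod 10)] from column 4 (Y=2, V=9, carry-in 1, digits 0,1,2,3,5,7,8,9 already taken and all letters distinct): F must equal 6, so F=6.

Answer: A=0, F=6, I=1, N=7, P=3, T=8, V=9, W=5, Y=2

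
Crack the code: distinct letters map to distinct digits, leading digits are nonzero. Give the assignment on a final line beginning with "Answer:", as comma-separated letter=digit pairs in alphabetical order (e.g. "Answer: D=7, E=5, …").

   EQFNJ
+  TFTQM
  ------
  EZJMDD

Step 1. [col 1: J + M ≡ D (mod 10)] J=4 is one option consistent with column 1 (J + M ≡ D (mod 10), carry-in 0) — take it. So J=4.
Step 2. [col 1: J + M ≡ D (mod 10)] no forcing yet in column 1 (carry-in 0); D=9 is free and consistent — try it. So D=9.
Step 3. [col 1: J + M ≡ D (mod 10)] in column 1 we have J+M≡D with carry-in 0; given J=4, D=9 and digits 4,9 already taken and all letters distinct, that pins M to 5. So M=5.
Step 4. [E] adding two 5-digit numbers gives at most 5+1 digits, and here it does — E is that final carry and must be 1, so E=1.
Step 5. [col 2: N + Q ≡ D (mod 10)] several values work for N in column 2 (N + Q ≡ D (mod 10), carry-in 0); try N=3 ⇒ N=3.
Step 6. [col 2: N + Q ≡ D (mod 10)] column 2: given N=3, D=9, carry-in 0, and digits 1,3,4,5,9 already taken and all letters distinct, N+Q≡D (mod 10) forces Q=6 ⇒ Q=6.
Step 7. [col 3: F + T ≡ M (mod 10)] column 3 (F + T ≡ M (mod 10), carry-in 0) doesn't pin T yet; pick T=8 and continue ⇒ T=8.
Step 8. [col 3: F + T ≡ M (mod 10)] column 3: given T=8, M=5, carry-in 0, and digits 1,3,4,5,6,8,9 already taken and all letters distinct, F+T≡M (mod 10) forces F=7, so F=7.
Step 9. [col 5: E + T ≡ Z (mod 10)] column 5: given E=1, T=8, carry-in 1, and digits 1,3,4,5,6,7,8,9 already taken and all letters distinct, E+T≡Z (mod 10) forces Z=0. So Z=0.

Answer: D=9, E=1, F=7, J=4, M=5, N=3, Q=6, T=8, Z=0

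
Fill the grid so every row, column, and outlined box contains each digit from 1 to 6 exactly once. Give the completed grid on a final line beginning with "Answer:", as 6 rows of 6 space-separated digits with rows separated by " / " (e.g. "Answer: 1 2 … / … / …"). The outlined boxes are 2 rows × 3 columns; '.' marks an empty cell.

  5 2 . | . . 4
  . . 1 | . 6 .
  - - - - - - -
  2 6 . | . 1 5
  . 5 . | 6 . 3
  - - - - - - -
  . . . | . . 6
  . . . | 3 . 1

Step 1. [r6c2∈{4}] nothing but 4 survives at r6c2, so r6c2=4.
Step 2. [r3c4∈{4}] r3c4 is down to just 4, so r3c4=4.
Step 3. [r2c2∈{3}] nothing but 3 survives at r2c2 ⇒ r2c2=3.
Step 4. [r2c4∈{2,5}] row 2 places 5 nowhere but r2c4, so r2c4=5.
Step 5. [r5c4∈{2}] r5c4's peers cover all but 2, so r5c4=2.
Step 6. [r6c3∈{2,5,6}] across row 6, 2 lands solely at r6c3 ⇒ r6c3=2.
Step 7. [r5c3∈{3,5}] across col 3, 5 lands solely at r5c3. So r5c3=5.
Step 8. [r4c1∈{1,4}] across row 4, 1 lands solely at r4c1. So r4c1=1.
Step 9. [r1c5∈{3}] r1c5 has the single candidate 3 ⇒ r1c5=3.
Step 10. [r2c6∈{2}] r2c6 is down to just 2, so r2c6=2.
Step 11. [r6c1∈{6}] r6c1 is down to just 6, so r6c1=6.
Step 12. [r5c1∈{3}] only 3 remains possible at r5c1. So r5c1=3.
Step 13. [r2c1∈{4}] r2c1's peers cover all but 4, so r2c1=4.
Step 14. [r6c5∈{5}] nothing but 5 survives at r6c5 ⇒ r6c5=5.
Step 15. [r4c3∈{4}] r4c3 has the single candidate 4 ⇒ r4c3=4.
Step 16. [r3c3∈{3}] r3c3 is down to just 3 ⇒ r3c3=3.
Step 17. [r1c4∈{1}] nothing but 1 survives at r1c4. So r1c4=1.
Step 18. [r4c5∈{2}] only 2 remains possible at r4c5, so r4c5=2.
Step 19. [r5c5∈{4}] only 4 remains possible at r5c5, so r5c5=4.
Step 20. [r1c3∈{6}] r1c3 is down to just 6, so r1c3=6.
Step 21. [r5c2∈{1}] nothing but 1 survives at r5c2, so r5c2=1.

Answer: 5 2 6 1 3 4 / 4 3 1 5 6 2 / 2 6 3 4 1 5 / 1 5 4 6 2 3 / 3 1 5 2 4 6 / 6 4 2 3 5 1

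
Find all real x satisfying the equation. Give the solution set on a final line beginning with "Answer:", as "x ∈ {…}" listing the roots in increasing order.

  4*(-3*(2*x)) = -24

Step 1. [4*(-3*(2*x)) = -24] LHS = 4·(…); ÷4 both sides, so div: -3*(2*x) = -6.
Step 2. [-3*(2*x) = -6] -3 out front; divide by -3 ⇒ div: 2*x = 2.
Step 3. [2*x = 2] 2·(inner) — divide through by 2 ⇒ div: x = 1.

Answer: x ∈ {1}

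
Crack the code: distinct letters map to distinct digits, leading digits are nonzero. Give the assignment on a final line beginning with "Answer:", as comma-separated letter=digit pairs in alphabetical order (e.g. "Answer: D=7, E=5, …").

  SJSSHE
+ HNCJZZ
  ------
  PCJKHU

Step 1. [col 1: E + Z ≡ U (mod 10)] column 1 (E + Z ≡ U (mod 10), carry-in 0) doesn't pin E yet; pick E=2 and continue. So E=2.
Step 2. [col 1: E + Z ≡ U (mod 10)] U=1 is one option consistent with column 1 (E + Z ≡ U (mod 10), carry-in 0) — take it. So U=1.
Step 3. [col 1: E + Z ≡ U (mod 10)] from column 1 (E=2, U=1, carry-in 0, digits 1,2 already taken and all letters distinct): Z must equal 9. So Z=9.
Step 4. [col 2: H + Z ≡ H (mod 10)] column 2 (H + Z ≡ H (mod 10), carry-in 1) doesn't pin H yet; pick H=5 and continue ⇒ H=5.
Step 5. [col 3: S + J ≡ K (mod 10)] several values work for J in column 3 (S + J ≡ K (mod 10), carry-in 1); try J=0. So J=0.
Step 6. [col 3: S + J ≡ K (mod 10)] column 3 (S + J ≡ K (mod 10), carry-in 1) doesn't pin S yet; pick S=3 and continue ⇒ S=3.
Step 7. [col 3: S + J ≡ K (mod 10)] from column 3 (S=3, J=0, carry-in 1, digits 0,1,2,3,5,9 already taken and all letters distinct): K must equal 4. So K=4.
Step 8. [col 4: S + C ≡ J (mod 10)] column 4: given S=3, J=0, carry-in 0, and digits 0,1,2,3,4,5,9 already taken and all letters distinct, S+C≡J (mod 10) forces C=7, so C=7.
Step 9. [col 5: J + N ≡ C (mod 10)] from column 5 (J=0, C=7, carry-in 1, digits 0,1,2,3,4,5,7,9 already taken and all letters distinct): N must equal 6, so N=6.
Step 10. [col 6: S + H ≡ P (mod 10)] column 6 reads S+H+carry(0)=P with S=3, H=5; with digits 0,1,2,3,4,5,6,7,9 already taken and all letters distinct, the only value for P is 8. So P=8.

Answer: C=7, E=2, H=5, J=0, K=4, N=6, P=8, S=3, U=1, Z=9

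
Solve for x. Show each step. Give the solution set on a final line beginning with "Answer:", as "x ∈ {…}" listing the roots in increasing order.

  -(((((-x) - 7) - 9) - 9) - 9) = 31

Step 1. [-(((((-x) - 7) - 9) - 9) - 9) = 31] leading − — multiply by −1 ⇒ neg: ((((-x) - 7) - 9) - 9) - 9 = -31.
Step 2. [((((-x) - 7) - 9) - 9) - 9 = -31] add 9: x sits inside (… - 9). So sub: (((-x) - 7) - 9) - 9 = -22.
Step 3. [(((-x) - 7) - 9) - 9 = -22] peel the -9: add 9 from each side. So sub: ((-x) - 7) - 9 = -13.
Step 4. [((-x) - 7) - 9 = -13] -9 is outermost — add 9 both sides ⇒ sub: (-x) - 7 = -4.
Step 5. [(-x) - 7 = -4] 7 comes off first (add 7). So sub: -x = 3.
Step 6. [-x = 3] flip signs both sides ⇒ neg: x = -3.

Answer: x ∈ {-3}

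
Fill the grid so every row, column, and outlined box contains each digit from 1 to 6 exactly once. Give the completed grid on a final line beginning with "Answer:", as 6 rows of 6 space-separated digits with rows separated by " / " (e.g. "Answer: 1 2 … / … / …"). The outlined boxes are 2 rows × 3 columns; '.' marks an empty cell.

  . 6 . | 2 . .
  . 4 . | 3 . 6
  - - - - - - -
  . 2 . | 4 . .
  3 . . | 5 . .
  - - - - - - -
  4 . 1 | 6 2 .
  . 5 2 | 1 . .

Step 1. [r2c3∈{5}] r2c3 is down to just 5 ⇒ r2c3=5.
Step 2. [r2c5∈{1}] r2c5 is down to just 1. So r2c5=1.
Step 3. [r3c3∈{6}] r3c3 is down to just 6, so r3c3=6.
Step 4. [r1c5∈{4,5}] across col 5, 5 lands solely at r1c5. So r1c5=5.
Step 5. [r6c5∈{3,4}] 4 has one home in col 5: r6c5, so r6c5=4.
Step 6. [r6c6∈{3}] r6c6's peers cover all but 3. So r6c6=3.
Step 7. [r3c6∈{1}] r3c6 is down to just 1, so r3c6=1.
Step 8. [r6c1∈{6}] r6c1's peers cover all but 6, so r6c1=6.
Step 9. [r2c1∈{2}] only 2 remains possible at r2c1 ⇒ r2c1=2.
Step 10. [r1c3∈{3}] r1c3 has the single candidate 3. So r1c3=3.
Step 11. [r4c5∈{6}] r4c5 has the single candidate 6, so r4c5=6.
Step 12. [r4c2∈{1}] nothing but 1 survives at r4c2. So r4c2=1.
Step 13. [r1c6∈{4}] nothing but 4 survives at r1c6 ⇒ r1c6=4.
Step 14. [r5c6∈{5}] r5c6's peers cover all but 5 ⇒ r5c6=5.
Step 15. [r4c3∈{4}] nothing but 4 survives at r4c3, so r4c3=4.
Step 16. [r1c1∈{1}] r1c1 has the single candidate 1. So r1c1=1.
Step 17. [r5c2∈{3}] r5c2's peers cover all but 3, so r5c2=3.
Step 18. [r4c6∈{2}] r4c6 is down to just 2. So r4c6=2.
Step 19. [r3c1∈{5}] r3c1 is down to just 5 ⇒ r3c1=5.
Step 20. [r3c5∈{3}] r3c5 is down to just 3, so r3c5=3.

Answer: 1 6 3 2 5 4 / 2 4 5 3 1 6 / 5 2 6 4 3 1 / 3 1 4 5 6 2 / 4 3 1 6 2 5 / 6 5 2 1 4 3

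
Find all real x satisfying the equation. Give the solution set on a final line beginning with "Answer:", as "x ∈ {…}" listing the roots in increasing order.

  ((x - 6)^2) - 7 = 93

Step 1. [((x - 6)^2) - 7 = 93] the outer -7 inverts by adding 7. So sub: (x - 6)^2 = 100.
Step 2. [(x - 6)^2 = 100] LHS squared, RHS 100 ≥ 0: apply √ (±). So sqrt: x - 6 = 10 or -10.
Step 3. [x - 6 = 10 or -10] -6 is outermost — add 6 both sides, so sub: x = 16 or -4.

Answer: x ∈ {-4, 16}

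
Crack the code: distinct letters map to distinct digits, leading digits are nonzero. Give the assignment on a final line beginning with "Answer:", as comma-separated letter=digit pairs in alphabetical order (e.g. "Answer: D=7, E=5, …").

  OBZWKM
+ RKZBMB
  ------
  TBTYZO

Step 1. [col 1: M + B ≡ O (mod 10)] O=1 is one option consistent with column 1 (M + B ≡ O (mod 10), carry-in 0) — take it ⇒ O=1.
Step 2. [col 1: M + B ≡ O (mod 10)] several values work for B in column 1 (M + B ≡ O (mod 10), carry-in 0); try B=9 ⇒ B=9.
Step 3. [col 1: M + B ≡ O (mod 10)] column 1 reads M+B+carry(0)=O with B=9, O=1; with digits 1,9 already taken and all letters distinct, the only value for M is 2 ⇒ M=2.
Step 4. [col 2: K + M ≡ Z (mod 10)] Z=3 is one option consistent with column 2 (K + M ≡ Z (mod 10), carry-in 1) — take it. So Z=3.
Step 5. [col 2: K + M ≡ Z (mod 10)] in column 2 we have K+M≡Z with carry-in 1; given M=2, Z=3 and digits 1,2,3,9 already taken and all letters distinct, that pins K to 0. So K=0.
Step 6. [col 3: W + B ≡ Y (mod 10)] several values work for Y in column 3 (W + B ≡ Y (mod 10), carry-in 0); try Y=4 ⇒ Y=4.
Step 7. [col 3: W + B ≡ Y (mod 10)] in column 3 we have W+B≡Y with carry-in 0; given B=9, Y=4 and digits 0,1,2,3,4,9 already taken and all letters distinct, that pins W to 5 ⇒ W=5.
Step 8. [col 4: Z + Z ≡ T (mod 10)] column 4 reads Z+Z+carry(1)=T with Z=3; with digits 0,1,2,3,4,5,9 already taken and all letters distinct, the only value for T is 7, so T=7.
Step 9. [col 6: O + R ≡ T (mod 10)] in column 6 we have O+R≡T with carry-in 0; given O=1, T=7 and digits 0,1,2,3,4,5,7,9 already taken and all letters distinct, that pins R to 6 ⇒ R=6.

Answer: B=9, K=0, M=2, O=1, R=6, T=7, W=5, Y=4, Z=3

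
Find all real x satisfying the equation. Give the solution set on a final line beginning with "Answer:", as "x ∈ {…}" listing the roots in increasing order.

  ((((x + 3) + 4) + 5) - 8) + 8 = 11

Step 1. [((((x + 3) + 4) + 5) - 8) + 8 = 11] subtract 8: x sits inside (… + 8) ⇒ sub: (((x + 3) + 4) + 5) - 8 = 3.
Step 2. [(((x + 3) + 4) + 5) - 8 = 3] peel the -8: add 8 from each side ⇒ sub: ((x + 3) + 4) + 5 = 11.
Step 3. [((x + 3) + 4) + 5 = 11] the outer +5 inverts by subtracting 5 ⇒ sub: (x + 3) + 4 = 6.
Step 4. [(x + 3) + 4 = 6] subtract 4: x sits inside (… + 4). So sub: x + 3 = 2.
Step 5. [x + 3 = 2] 3 comes off first (subtract 3), so sub: x = -1.

Answer: x ∈ {-1}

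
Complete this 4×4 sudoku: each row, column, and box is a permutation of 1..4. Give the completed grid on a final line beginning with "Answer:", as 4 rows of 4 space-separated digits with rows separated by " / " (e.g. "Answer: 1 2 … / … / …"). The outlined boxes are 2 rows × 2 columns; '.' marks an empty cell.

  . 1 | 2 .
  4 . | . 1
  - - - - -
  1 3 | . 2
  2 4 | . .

Step 1. [r4c4∈{3}] r4c4 has the single candidate 3 ⇒ r4c4=3.
Step 2. [r3c3∈{4}] r3c3's peers cover all but 4. So r3c3=4.
Step 3. [r1c1∈{3}] nothing but 3 survives at r1c1, so r1c1=3.
Step 4. [r1c4∈{4}] nothing but 4 survives at r1c4 ⇒ r1c4=4.
Step 5. [r2c2∈{2}] only 2 remains possible at r2c2, so r2c2=2.
Step 6. [r2c3∈{3}] only 3 remains possible at r2c3, so r2c3=3.
Step 7. [r4c3∈{1}] r4c3's peers cover all but 1. So r4c3=1.

Answer: 3 1 2 4 / 4 2 3 1 / 1 3 4 2 / 2 4 1 3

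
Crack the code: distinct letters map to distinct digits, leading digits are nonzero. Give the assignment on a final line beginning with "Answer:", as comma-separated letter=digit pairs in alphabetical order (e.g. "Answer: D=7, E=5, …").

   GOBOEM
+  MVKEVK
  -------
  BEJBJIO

Step 1. [col 1: M + K ≡ O (mod 10)] column 1 (M + K ≡ O (mod 10), carry-in 0) doesn't pin K yet; pick K=9 and continue. So K=9.
Step 2. [col 1: M + K ≡ O (mod 10)] no forcing yet in column 1 (carry-in 0); O=7 is free and consistent — try it. So O=7.
Step 3. [B] B is the leading digit of a 7-digit sum of two 6-digit numbers; the final carry is exactly 1 ⇒ B=1.
Step 4. [col 1: M + K ≡ O (mod 10)] from column 1 (K=9, O=7, carry-in 0, digits 1,7,9 already taken and all letters distinct): M must equal 8, so M=8.
Step 5. [col 2: E + V ≡ I (mod 10)] column 2 (E + V ≡ I (mod 10), carry-in 1) doesn't pin E yet; pick E=3 and continue. So E=3.
Step 6. [col 2: E + V ≡ I (mod 10)] column 2 (E + V ≡ I (mod 10), carry-in 1) doesn't pin V yet; pick V=2 and continue. So V=2.
Step 7. [col 2: E + V ≡ I (mod 10)] column 2 reads E+V+carry(1)=I with E=3, V=2; with digits 1,2,3,7,8,9 already taken and all letters distinct, the only value for I is 6 ⇒ I=6.
Step 8. [col 3: O + E ≡ J (mod 10)] column 3 reads O+E+carry(0)=J with O=7, E=3; with digits 1,2,3,6,7,8,9 already taken and all letters distinct, the only value for J is 0. So J=0.
Step 9. [col 6: G + M ≡ E (mod 10)] from column 6 (M=8, E=3, carry-in 1, digits 0,1,2,3,6,7,8,9 already taken and all letters distinct): G must equal 4. So G=4.

Answer: B=1, E=3, G=4, I=6, J=0, K=9, M=8, O=7, V=2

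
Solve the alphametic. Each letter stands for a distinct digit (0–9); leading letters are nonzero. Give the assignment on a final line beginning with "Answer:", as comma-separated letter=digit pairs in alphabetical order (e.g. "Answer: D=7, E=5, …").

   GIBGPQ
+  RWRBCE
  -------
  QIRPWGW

Step 1. [col 1: Q + E ≡ W (mod 10)] column 1 (Q + E ≡ W (mod 10), carry-in 0) doesn't pin Q yet; pick Q=1 and continue ⇒ Q=1.
Step 2. [col 1: Q + E ≡ W (mod 10)] several values work for E in column 1 (Q + E ≡ W (mod 10), carry-in 0); try E=3. So E=3.
Step 3. [col 1: Q + E ≡ W (mod 10)] in column 1 we have Q+E≡W with carry-in 0; given Q=1, E=3 and digits 1,3 already taken and all letters distinct, that pins W to 4, so W=4.
Step 4. [col 2: P + C ≡ G (mod 10)] column 2 (P + C ≡ G (mod 10), carry-in 0) doesn't pin C yet; pick C=9 and continue, so C=9.
Step 5. [col 2: P + C ≡ G (mod 10)] column 2 (P + C ≡ G (mod 10), carry-in 0) doesn't pin P yet; pick P=6 and continue ⇒ P=6.
Step 6. [col 2: P + C ≡ G (mod 10)] from column 2 (P=6, C=9, carry-in 0, digits 1,3,4,6,9 already taken and all letters distinct): G must equal 5 ⇒ G=5.
Step 7. [col 3: G + B ≡ W (mod 10)] column 3: given G=5, W=4, carry-in 1, and digits 1,3,4,5,6,9 already taken and all letters distinct, G+B≡W (mod 10) forces B=8 ⇒ B=8.
Step 8. [col 4: B + R ≡ P (mod 10)] in column 4 we have B+R≡P with carry-in 1; given B=8, P=6 and digits 1,3,4,5,6,8,9 already taken and all letters distinct, that pins R to 7. So R=7.
Step 9. [col 5: I + W ≡ R (mod 10)] in column 5 we have I+W≡R with carry-in 1; given W=4, R=7 and digits 1,3,4,5,6,7,8,9 already taken and all letters distinct, that pins I to 2 ⇒ I=2.

Answer: B=8, C=9, E=3, G=5, I=2, P=6, Q=1, R=7, W=4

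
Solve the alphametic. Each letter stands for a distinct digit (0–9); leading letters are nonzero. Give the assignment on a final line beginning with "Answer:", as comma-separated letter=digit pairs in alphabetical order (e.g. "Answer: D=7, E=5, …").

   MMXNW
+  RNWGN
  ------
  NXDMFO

Step 1. [col 1: W + N ≡ O (mod 10)] column 1 (W + N ≡ O (mod 10), carry-in 0) doesn't pin O yet; pick O=4 and continue. So O=4.
Step 2. [col 1: W + N ≡ O (mod 10)] no forcing yet in column 1 (carry-in 0); N=1 is free and consistent — try it. So N=1.
Step 3. [col 1: W + N ≡ O (mod 10)] column 1 reads W+N+carry(0)=O with N=1, O=4; with digits 1,4 already taken and all letters distinct, the only value for W is 3 ⇒ W=3.
Step 4. [col 2: N + G ≡ F (mod 10)] column 2 (N + G ≡ F (mod 10), carry-in 0) doesn't pin F yet; pick F=9 and continue ⇒ F=9.
Step 5. [col 2: N + G ≡ F (mod 10)] from column 2 (N=1, F=9, carry-in 0, digits 1,3,4,9 already taken and all letters distinct): G must equal 8 ⇒ G=8.
Step 6. [col 3: X + W ≡ M (mod 10)] X=2 is one option consistent with column 3 (X + W ≡ M (mod 10), carry-in 0) — take it. So X=2.
Step 7. [col 3: X + W ≡ M (mod 10)] column 3: given X=2, W=3, carry-in 0, and digits 1,2,3,4,8,9 already taken and all letters distinct, X+W≡M (mod 10) forces M=5, so M=5.
Step 8. [col 4: M + N ≡ D (mod 10)] in column 4 we have M+N≡D with carry-in 0; given M=5, N=1 and digits 1,2,3,4,5,8,9 already taken and all letters distinct, that pins D to 6. So D=6.
Step 9. [col 5: M + R ≡ X (mod 10)] in column 5 we have M+R≡X with carry-in 0; given M=5, X=2 and digits 1,2,3,4,5,6,8,9 already taken and all letters distinct, that pins R to 7, so R=7.

Answer: D=6, F=9, G=8, M=5, N=1, O=4, R=7, W=3, X=2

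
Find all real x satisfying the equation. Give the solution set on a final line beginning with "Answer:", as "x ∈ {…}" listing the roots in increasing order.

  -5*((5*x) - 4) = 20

Step 1. [-5*((5*x) - 4) = 20] -5·(inner) — divide through by -5 ⇒ div: (5*x) - 4 = -4.
Step 2. [(5*x) - 4 = -4] peel the -4: add 4 from each side, so sub: 5*x = 0.
Step 3. [5*x = 0] 5·(inner) — divide through by 5 ⇒ div: x = 0.

Answer: x ∈ {0}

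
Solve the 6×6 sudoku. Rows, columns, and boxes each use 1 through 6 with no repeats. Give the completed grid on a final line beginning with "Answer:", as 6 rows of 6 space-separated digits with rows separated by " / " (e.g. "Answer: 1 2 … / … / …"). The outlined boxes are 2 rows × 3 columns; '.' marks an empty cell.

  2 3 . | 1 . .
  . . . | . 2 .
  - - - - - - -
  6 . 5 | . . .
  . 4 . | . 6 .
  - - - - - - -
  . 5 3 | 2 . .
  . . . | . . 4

Step 1. [r6c1∈{1}] nothing but 1 survives at r6c1, so r6c1=1.
Step 2. [r5c6∈{1,6}] across row 5, 6 lands solely at r5c6, so r5c6=6.
Step 3. [r2c4∈{3,4,5,6}] across col 4, 6 lands solely at r2c4. So r2c4=6.
Step 4. [r1c5∈{4,5}] 4 has one home in box 2: r1c5, so r1c5=4.
Step 5. [r2c6∈{3,5}] 3 has one home in row 2: r2c6, so r2c6=3.
Step 6. [r6c2∈{2,6}] in col 2, 6 fits only at r6c2. So r6c2=6.
Step 7. [r3c2∈{1,2}] r3c2 is the only open cell in col 2 admitting 2. So r3c2=2.
Step 8. [r6c5∈{3,5}] across col 5, 5 lands solely at r6c5 ⇒ r6c5=5.
Step 9. [r3c5∈{1,3}] 3 has one home in col 5: r3c5. So r3c5=3.
Step 10. [r2c3∈{1,4}] r2c3 is the only open cell in col 3 admitting 4, so r2c3=4.
Step 11. [r4c6∈{1,2,5}] in row 4, 2 fits only at r4c6. So r4c6=2.
Step 12. [r6c4∈{3}] only 3 remains possible at r6c4, so r6c4=3.
Step 13. [r4c1∈{3}] nothing but 3 survives at r4c1. So r4c1=3.
Step 14. [r5c5∈{1}] r5c5 has the single candidate 1, so r5c5=1.
Step 15. [r3c6∈{1}] r3c6 is down to just 1 ⇒ r3c6=1.
Step 16. [r4c4∈{5}] r4c4's peers cover all but 5, so r4c4=5.
Step 17. [r4c3∈{1}] r4c3 has the single candidate 1. So r4c3=1.
Step 18. [r1c6∈{5}] r1c6 has the single candidate 5. So r1c6=5.
Step 19. [r1c3∈{6}] r1c3 is down to just 6. So r1c3=6.
Step 20. [r3c4∈{4}] r3c4's peers cover all but 4, so r3c4=4.
Step 21. [r2c2∈{1}] only 1 remains possible at r2c2 ⇒ r2c2=1.
Step 22. [r5c1∈{4}] r5c1 has the single candidate 4. So r5c1=4.
Step 23. [r2c1∈{5}] r2c1 is down to just 5, so r2c1=5.
Step 24. [r6c3∈{2}] only 2 remains possible at r6c3. So r6c3=2.

Answer: 2 3 6 1 4 5 / 5 1 4 6 2 3 / 6 2 5 4 3 1 / 3 4 1 5 6 2 / 4 5 3 2 1 6 / 1 6 2 3 5 4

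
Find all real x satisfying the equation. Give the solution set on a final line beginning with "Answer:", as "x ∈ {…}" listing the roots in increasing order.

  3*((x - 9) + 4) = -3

Step 1. [3*((x - 9) + 4) = -3] 3 out front; divide by 3. So div: (x - 9) + 4 = -1.
Step 2. [(x - 9) + 4 = -1] peel the +4: subtract 4 from each side, so sub: x - 9 = -5.
Step 3. [x - 9 = -5] peel the -9: add 9 from each side. So sub: x = 4.

Answer: x ∈ {4}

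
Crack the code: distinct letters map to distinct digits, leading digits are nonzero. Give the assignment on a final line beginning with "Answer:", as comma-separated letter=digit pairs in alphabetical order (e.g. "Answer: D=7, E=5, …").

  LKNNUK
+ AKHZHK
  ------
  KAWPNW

Step 1. [col 1: K + K ≡ W (mod 10)] no forcing yet in column 1 (carry-in 0); W=0 is free and consistent — try it. So W=0.
Step 2. [col 1: K + K ≡ W (mod 10)] column 1 reads K+K+carry(0)=W with W=0; with digits 0 already taken and all letters distinct, the only value for K is 5 ⇒ K=5.
Step 3. [col 2: U + H ≡ N (mod 10)] U=4 is one option consistent with column 2 (U + H ≡ N (mod 10), carry-in 1) — take it. So U=4.
Step 4. [col 2: U + H ≡ N (mod 10)] no forcing yet in column 2 (carry-in 1); N=7 is free and consistent — try it ⇒ N=7.
Step 5. [col 2: U + H ≡ N (mod 10)] in column 2 we have U+H≡N with carry-in 1; given U=4, N=7 and digits 0,4,5,7 already taken and all letters distinct, that pins H to 2, so H=2.
Step 6. [col 3: N + Z ≡ P (mod 10)] no forcing yet in column 3 (carry-in 0); P=6 is free and consistent — try it. So P=6.
Step 7. [col 3: N + Z ≡ P (mod 10)] column 3: given N=7, P=6, carry-in 0, and digits 0,2,4,5,6,7 already taken and all letters distinct, N+Z≡P (mod 10) forces Z=9. So Z=9.
Step 8. [col 5: K + K ≡ A (mod 10)] in column 5 we have K+K≡A with carry-in 1; given K=5 and digits 0,2,4,5,6,7,9 already taken and all letters distinct, that pins A to 1 ⇒ A=1.
Step 9. [col 6: L + A ≡ K (mod 10)] column 6 reads L+A+carry(1)=K with A=1, K=5; with digits 0,1,2,4,5,6,7,9 already taken and all letters distinct, the only value for L is 3, so L=3.

Answer: A=1, H=2, K=5, L=3, N=7, P=6, U=4, W=0, Z=9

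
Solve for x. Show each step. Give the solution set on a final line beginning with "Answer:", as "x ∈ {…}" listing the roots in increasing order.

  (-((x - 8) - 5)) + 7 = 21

Step 1. [(-((x - 8) - 5)) + 7 = 21] subtract 7: x sits inside (… + 7) ⇒ sub: -((x - 8) - 5) = 14.
Step 2. [-((x - 8) - 5) = 14] leading − — multiply by −1, so neg: (x - 8) - 5 = -14.
Step 3. [(x - 8) - 5 = -14] the outer -5 inverts by adding 5 ⇒ sub: x - 8 = -9.
Step 4. [x - 8 = -9] 8 comes off first (add 8), so sub: x = -1.

Answer: x ∈ {-1}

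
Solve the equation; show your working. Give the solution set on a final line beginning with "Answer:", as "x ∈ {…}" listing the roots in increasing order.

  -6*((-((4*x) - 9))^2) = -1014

Step 1. [-6*((-((4*x) - 9))^2) = -1014] leading coefficient -6: divide by -6, so div: (-((4*x) - 9))^2 = 169.
Step 2. [(-((4*x) - 9))^2 = 169] 169 ≥ 0, LHS is (·)² — take ±√ ⇒ sqrt: -((4*x) - 9) = 13 or -13.
Step 3. [-((4*x) - 9) = 13 or -13] flip signs both sides. So neg: (4*x) - 9 = -13 or 13.
Step 4. [(4*x) - 9 = -13 or 13] 9 comes off first (add 9) ⇒ sub: 4*x = -4 or 22.
Step 5. [4*x = -4 or 22] 4 out front; divide by 4. So div: x = -1 or 11/2.

Answer: x ∈ {-1, 11/2}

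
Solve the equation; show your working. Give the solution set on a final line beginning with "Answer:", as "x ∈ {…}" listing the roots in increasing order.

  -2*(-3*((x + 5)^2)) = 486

Step 1. [-2*(-3*((x + 5)^2)) = 486] -2·(inner) — divide through by -2. So div: -3*((x + 5)^2) = -243.
Step 2. [-3*((x + 5)^2) = -243] leading coefficient -3: divide by -3, so div: (x + 5)^2 = 81.
Step 3. [(x + 5)^2 = 81] √ both sides: 81 ≥ 0 gives two branches ⇒ sqrt: x + 5 = 9 or -9.
Step 4. [x + 5 = 9 or -9] +5 is outermost — subtract 5 both sides. So sub: x = 4 or -14.

Answer: x ∈ {-14, 4}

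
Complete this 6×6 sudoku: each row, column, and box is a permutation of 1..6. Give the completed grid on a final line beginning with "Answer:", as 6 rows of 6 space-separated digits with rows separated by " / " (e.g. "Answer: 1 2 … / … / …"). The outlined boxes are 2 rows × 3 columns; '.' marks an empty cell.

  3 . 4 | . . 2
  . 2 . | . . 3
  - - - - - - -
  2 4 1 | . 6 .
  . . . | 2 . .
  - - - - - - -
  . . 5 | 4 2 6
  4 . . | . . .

Step 1. [r2c3∈{6}] nothing but 6 survives at r2c3. So r2c3=6.
Step 2. [r3c6∈{5}] only 5 remains possible at r3c6. So r3c6=5.
Step 3. [r6c6∈{1}] only 1 remains possible at r6c6. So r6c6=1.
Step 4. [r4c5∈{1,3,4}] r4c5 is the only open cell in row 4 admitting 1, so r4c5=1.
Step 5. [r1c5∈{5}] r1c5 has the single candidate 5, so r1c5=5.
Step 6. [r5c2∈{1,3}] row 5 places 3 nowhere but r5c2. So r5c2=3.
Step 7. [r4c1∈{5,6}] across col 1, 6 lands solely at r4c1 ⇒ r4c1=6.
Step 8. [r1c2∈{1}] only 1 remains possible at r1c2 ⇒ r1c2=1.
Step 9. [r6c4∈{3,5}] row 6 places 5 nowhere but r6c4 ⇒ r6c4=5.
Step 10. [r1c4∈{6}] r1c4 is down to just 6 ⇒ r1c4=6.
Step 11. [r2c4∈{1}] r2c4 has the single candidate 1 ⇒ r2c4=1.
Step 12. [r2c1∈{5}] nothing but 5 survives at r2c1. So r2c1=5.
Step 13. [r4c2∈{5}] r4c2 has the single candidate 5 ⇒ r4c2=5.
Step 14. [r4c6∈{4}] only 4 remains possible at r4c6, so r4c6=4.
Step 15. [r3c4∈{3}] r3c4 has the single candidate 3 ⇒ r3c4=3.
Step 16. [r5c1∈{1}] r5c1 has the single candidate 1. So r5c1=1.
Step 17. [r6c5∈{3}] r6c5's peers cover all but 3. So r6c5=3.
Step 18. [r2c5∈{4}] r2c5's peers cover all but 4 ⇒ r2c5=4.
Step 19. [r4c3∈{3}] r4c3 has the single candidate 3. So r4c3=3.
Step 20. [r6c3∈{2}] only 2 remains possible at r6c3 ⇒ r6c3=2.
Step 21. [r6c2∈{6}] r6c2 has the single candidate 6, so r6c2=6.

Answer: 3 1 4 6 5 2 / 5 2 6 1 4 3 / 2 4 1 3 6 5 / 6 5 3 2 1 4 / 1 3 5 4 2 6 / 4 6 2 5 3 1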